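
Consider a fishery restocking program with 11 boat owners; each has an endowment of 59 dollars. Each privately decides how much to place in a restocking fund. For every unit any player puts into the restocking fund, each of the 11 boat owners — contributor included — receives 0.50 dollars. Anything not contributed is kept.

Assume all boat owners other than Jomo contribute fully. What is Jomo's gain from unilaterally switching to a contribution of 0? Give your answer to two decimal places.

Switching from a contribution of 59 to 0 lets Jomo keep an extra 59 dollars, but lowers the restocking fund by 59, which costs Jomo their own share of that drop: 0.50 × 59 = 29.50.
Net gain = 59 − 29.50 = 29.50. The private return per contributed unit (0.50) is below 1, so free-riding is indeed the best response regardless of what the others do.

29.50 dollars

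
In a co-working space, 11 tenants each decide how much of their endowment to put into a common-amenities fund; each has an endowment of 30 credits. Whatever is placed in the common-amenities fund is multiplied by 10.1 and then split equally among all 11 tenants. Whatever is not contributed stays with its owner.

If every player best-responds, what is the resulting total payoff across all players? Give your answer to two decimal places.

Each contributed unit returns 10.1/11 = 0.9182 to its contributor — below 1 — so contributing 0 is dominant for every player. At the Nash equilibrium everyone keeps their 30, and the group total is 11 × 30 = 330.

330.00 credits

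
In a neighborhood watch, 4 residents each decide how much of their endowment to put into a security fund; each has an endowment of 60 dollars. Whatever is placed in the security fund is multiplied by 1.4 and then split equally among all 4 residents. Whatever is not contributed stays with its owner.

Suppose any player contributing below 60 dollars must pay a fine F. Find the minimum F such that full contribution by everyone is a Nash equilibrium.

39.00 dollars

Given the others contribute fully, the best deviation is to contribute 0 (any partial contribution still incurs the fine and gives up units whose private return 0.3500 is below 1).
Deviating from 60 to 0 saves 60 dollars but forfeits the deviator's share of the drop in the security fund: 1.4/4 × 60 = 21.00.
So the deviation gain is 60 − 21.00 = 39.00, and the fine must be at least 39.00 dollars to wipe it out.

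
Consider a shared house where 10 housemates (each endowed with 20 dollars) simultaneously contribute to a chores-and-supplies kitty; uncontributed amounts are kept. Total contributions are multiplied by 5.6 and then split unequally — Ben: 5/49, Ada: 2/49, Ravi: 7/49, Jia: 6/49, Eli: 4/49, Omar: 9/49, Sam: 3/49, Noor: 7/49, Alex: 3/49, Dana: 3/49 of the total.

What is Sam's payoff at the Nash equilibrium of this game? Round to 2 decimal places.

A player with share s gets back 5.6·s per unit contributed, so full contribution is dominant for anyone with s > 1/5.6 = 0.1786 and zero contribution is dominant for anyone below.
Only Omar (9/49) clears that bar, contributing 20; the remaining 9 contribute 0. Total contributed: 20.
Sam keeps 20 and receives 5.6 × 20 × 3/49 = 6.86 from the chores-and-supplies kitty, for a payoff of 26.86.

26.86 dollars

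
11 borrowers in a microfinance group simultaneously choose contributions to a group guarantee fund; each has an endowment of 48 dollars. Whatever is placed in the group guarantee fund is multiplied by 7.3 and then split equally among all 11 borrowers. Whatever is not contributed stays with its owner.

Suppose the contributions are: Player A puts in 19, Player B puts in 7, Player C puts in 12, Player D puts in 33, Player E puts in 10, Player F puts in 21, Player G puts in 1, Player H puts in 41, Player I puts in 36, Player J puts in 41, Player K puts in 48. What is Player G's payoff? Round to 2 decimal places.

225.52 dollars

Total contributed: 19 + 7 + 12 + 33 + 10 + 21 + 1 + 41 + 36 + 41 + 48 = 269.
Each receives 7.3 × 269 / 11 = 178.52 from the group guarantee fund.
Player G keeps 48 − 1 = 47, so Player G's payoff is 47 + 178.52 = 225.52.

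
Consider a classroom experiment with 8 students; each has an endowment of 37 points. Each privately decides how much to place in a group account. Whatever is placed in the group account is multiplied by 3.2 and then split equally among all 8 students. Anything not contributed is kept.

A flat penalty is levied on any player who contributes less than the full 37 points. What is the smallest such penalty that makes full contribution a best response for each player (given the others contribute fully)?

22.20 points

Given the others contribute fully, the best deviation is to contribute 0 (any partial contribution still incurs the fine and gives up units whose private return 0.4000 is below 1).
Deviating from 37 to 0 saves 37 points but forfeits the deviator's share of the drop in the group account: 3.2/8 × 37 = 14.80.
So the deviation gain is 37 − 14.80 = 22.20, and the fine must be at least 22.20 points to wipe it out.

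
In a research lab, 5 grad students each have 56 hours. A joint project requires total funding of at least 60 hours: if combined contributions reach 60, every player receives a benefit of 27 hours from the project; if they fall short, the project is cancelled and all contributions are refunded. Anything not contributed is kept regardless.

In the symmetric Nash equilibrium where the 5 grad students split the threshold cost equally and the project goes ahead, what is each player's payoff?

71 hours

Equal share of the threshold: 60/5 = 12.
At this profile no one gains by cutting their contribution: any cut drops the total below 60, the project is cancelled, contributions are refunded, and the deviator ends with 56, which is less than 56 − 12 + 27 = 71. Contributing more than 12 just wastes the excess. So contributing exactly 12 is a best response.
Each player's payoff: 56 − 12 + 27 = 71.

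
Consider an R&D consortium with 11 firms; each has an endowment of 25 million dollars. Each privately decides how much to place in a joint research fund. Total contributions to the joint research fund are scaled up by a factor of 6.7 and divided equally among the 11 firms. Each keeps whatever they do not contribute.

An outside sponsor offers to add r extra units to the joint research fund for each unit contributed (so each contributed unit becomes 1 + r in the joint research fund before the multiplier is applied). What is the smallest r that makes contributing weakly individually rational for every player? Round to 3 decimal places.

With matching at rate r, one contributed unit becomes (1 + r) in the joint research fund and returns 6.7 × (1 + r) / 11 to the contributor.
Setting this equal to 1: 1 + r = 11/6.7 = 1.6418.
So the minimum matching rate is r = 1.6418 − 1 = 0.642.

0.642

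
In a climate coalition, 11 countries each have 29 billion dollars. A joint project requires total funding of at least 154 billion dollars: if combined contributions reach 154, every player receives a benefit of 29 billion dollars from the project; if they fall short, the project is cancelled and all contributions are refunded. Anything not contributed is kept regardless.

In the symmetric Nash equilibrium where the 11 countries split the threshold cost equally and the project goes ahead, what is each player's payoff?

44 billion dollars

Equal share of the threshold: 154/11 = 14.
At this profile no one gains by cutting their contribution: any cut drops the total below 154, the project is cancelled, contributions are refunded, and the deviator ends with 29, which is less than 29 − 14 + 29 = 44. Contributing more than 14 just wastes the excess. So contributing exactly 14 is a best response.
Each player's payoff: 29 − 14 + 29 = 44.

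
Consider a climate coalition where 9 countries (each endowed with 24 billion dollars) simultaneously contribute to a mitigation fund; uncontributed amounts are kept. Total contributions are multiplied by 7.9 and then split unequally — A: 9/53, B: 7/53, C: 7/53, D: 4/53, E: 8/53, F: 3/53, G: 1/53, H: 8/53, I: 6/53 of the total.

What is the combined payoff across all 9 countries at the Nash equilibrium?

For player j, contributing a unit is worthwhile iff 7.9 × (j's share) ≥ 1, i.e. iff j's share is at least 0.1266.
A, B, C, E and H are above the threshold, contributing 24 each; the remaining 4 contribute 0. Total contributed: 120.
The mitigation fund pays out 7.9 × 120 = 948.00 in total (split across the unequal shares, but the aggregate is all that matters for the group sum).
The 4 free-riders keep 24 each, adding 96. Group total = 96 + 948.00 = 1044.00.

1044.00 billion dollars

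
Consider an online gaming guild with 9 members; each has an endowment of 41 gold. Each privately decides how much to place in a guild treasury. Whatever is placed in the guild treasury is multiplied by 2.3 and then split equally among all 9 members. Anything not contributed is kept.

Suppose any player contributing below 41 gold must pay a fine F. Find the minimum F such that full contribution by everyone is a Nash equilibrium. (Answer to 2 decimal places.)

30.52 gold

Given the others contribute fully, the best deviation is to contribute 0 (any partial contribution still incurs the fine and gives up units whose private return 0.2556 is below 1).
Deviating from 41 to 0 saves 41 gold but forfeits the deviator's share of the drop in the guild treasury: 2.3/9 × 41 = 10.48.
So the deviation gain is 41 − 10.48 = 30.52, and the fine must be at least 30.52 gold to wipe it out.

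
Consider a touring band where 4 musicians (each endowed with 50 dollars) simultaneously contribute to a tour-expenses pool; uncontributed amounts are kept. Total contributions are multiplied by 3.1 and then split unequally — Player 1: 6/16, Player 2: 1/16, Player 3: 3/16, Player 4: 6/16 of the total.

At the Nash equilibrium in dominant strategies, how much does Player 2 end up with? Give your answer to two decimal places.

For player j, contributing a unit is worthwhile iff 3.1 × (j's share) ≥ 1, i.e. iff j's share is at least 0.3226.
Player 1 and Player 4 clear that bar, contributing 50 each; the remaining 2 contribute 0. Total contributed: 100.
Player 2 keeps 50 and receives 3.1 × 100 × 1/16 = 19.38 from the tour-expenses pool, for a payoff of 69.38.

69.38 dollars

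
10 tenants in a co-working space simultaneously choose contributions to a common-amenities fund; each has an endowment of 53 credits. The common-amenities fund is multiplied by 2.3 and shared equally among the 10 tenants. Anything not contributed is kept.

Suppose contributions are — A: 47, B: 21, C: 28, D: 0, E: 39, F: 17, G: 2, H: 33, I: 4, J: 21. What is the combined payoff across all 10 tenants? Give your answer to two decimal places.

Total contributed: 47 + 21 + 28 + 0 + 39 + 17 + 2 + 33 + 4 + 21 = 212; total kept: 10 × 53 − 212 = 318.
The common-amenities fund pays out 2.3 × 212 = 487.60 in aggregate.
Group total = 318 + 487.60 = 805.60.

805.60 credits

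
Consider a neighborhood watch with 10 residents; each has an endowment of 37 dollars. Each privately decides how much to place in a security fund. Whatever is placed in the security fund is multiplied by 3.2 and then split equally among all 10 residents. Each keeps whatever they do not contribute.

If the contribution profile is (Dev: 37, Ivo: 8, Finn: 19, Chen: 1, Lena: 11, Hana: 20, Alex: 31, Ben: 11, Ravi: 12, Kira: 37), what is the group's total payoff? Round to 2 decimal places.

Total contributed: 37 + 8 + 19 + 1 + 11 + 20 + 31 + 11 + 12 + 37 = 187; total kept: 10 × 37 − 187 = 183.
The security fund pays out 3.2 × 187 = 598.40 in aggregate.
Group total = 183 + 598.40 = 781.40.

781.40 dollars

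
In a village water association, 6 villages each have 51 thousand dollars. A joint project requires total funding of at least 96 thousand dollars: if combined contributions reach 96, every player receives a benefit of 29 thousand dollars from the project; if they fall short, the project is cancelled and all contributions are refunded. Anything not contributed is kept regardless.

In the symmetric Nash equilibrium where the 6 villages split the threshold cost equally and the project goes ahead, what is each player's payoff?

Equal share of the threshold: 96/6 = 16.
At this profile no one gains by cutting their contribution: any cut drops the total below 96, the project is cancelled, contributions are refunded, and the deviator ends with 51, which is less than 51 − 16 + 29 = 64. Contributing more than 16 just wastes the excess. So contributing exactly 16 is a best response.
Each player's payoff: 51 − 16 + 29 = 64.

64 thousand dollars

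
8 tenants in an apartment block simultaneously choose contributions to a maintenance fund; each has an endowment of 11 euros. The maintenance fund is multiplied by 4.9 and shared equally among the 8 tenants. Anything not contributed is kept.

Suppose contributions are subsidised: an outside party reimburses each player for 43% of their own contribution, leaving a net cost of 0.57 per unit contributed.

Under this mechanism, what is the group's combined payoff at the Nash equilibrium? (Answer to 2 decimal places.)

469.04 euros

The effective private return per unit is now (4.9/8) / 0.57 = 1.0746 > 1, so every player's dominant strategy flips to full contribution.
So the Nash equilibrium is full contribution by all 8; the group earns 8 × (11 × 0.43 + 4.9 × 11) = 469.04.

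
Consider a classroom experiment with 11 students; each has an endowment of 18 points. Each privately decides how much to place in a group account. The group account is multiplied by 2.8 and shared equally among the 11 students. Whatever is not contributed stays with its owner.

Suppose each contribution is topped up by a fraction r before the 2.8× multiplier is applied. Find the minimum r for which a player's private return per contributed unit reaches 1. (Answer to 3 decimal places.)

2.929

With matching at rate r, one contributed unit becomes (1 + r) in the group account and returns 2.8 × (1 + r) / 11 to the contributor.
Setting this equal to 1: 1 + r = 11/2.8 = 3.9286.
So the minimum matching rate is r = 3.9286 − 1 = 2.929.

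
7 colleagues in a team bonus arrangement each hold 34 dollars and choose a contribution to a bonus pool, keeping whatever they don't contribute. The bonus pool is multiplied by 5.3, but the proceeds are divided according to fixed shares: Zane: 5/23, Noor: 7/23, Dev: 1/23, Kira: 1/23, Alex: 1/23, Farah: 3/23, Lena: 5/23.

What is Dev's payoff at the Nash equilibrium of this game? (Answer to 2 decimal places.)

57.50 dollars

Player j's private return per contributed unit is 5.3 × (j's share). Contributing is weakly dominant for j when that share is at least 1/5.3 = 0.1887, and contributing 0 is dominant otherwise.
Zane, Noor and Lena clear that bar, contributing 34 each; the remaining 4 contribute 0. Total contributed: 102.
Dev keeps 34 and receives 5.3 × 102 × 1/23 = 23.50 from the bonus pool, for a payoff of 57.50.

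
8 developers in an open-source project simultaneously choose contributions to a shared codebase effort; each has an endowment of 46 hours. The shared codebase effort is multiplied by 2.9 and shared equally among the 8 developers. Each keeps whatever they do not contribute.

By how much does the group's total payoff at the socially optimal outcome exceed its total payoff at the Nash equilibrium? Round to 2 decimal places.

699.20 hours

Each contributed unit returns 2.9/8 = 0.3625 to its contributor — below 1 — so contributing 0 is dominant for every player. At the Nash equilibrium everyone keeps their 46, and the group total is 8 × 46 = 368.
Each contributed unit returns 2.900 to the group as a whole (0.3625 to each of 8 players), which exceeds 1, so the social optimum is full contribution: group total = 2.900 × 368 = 1067.20.
Efficiency loss = 1067.20 − 368 = 699.20.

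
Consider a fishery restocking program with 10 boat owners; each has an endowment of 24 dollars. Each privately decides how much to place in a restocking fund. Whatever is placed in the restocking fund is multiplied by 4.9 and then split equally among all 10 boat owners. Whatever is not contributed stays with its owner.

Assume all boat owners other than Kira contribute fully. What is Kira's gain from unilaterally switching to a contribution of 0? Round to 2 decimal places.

Switching from a contribution of 24 to 0 lets Kira keep an extra 24 dollars, but lowers the restocking fund by 24, which costs Kira their own share of that drop: 4.9/10 × 24 = 11.76.
Net gain = 24 − 11.76 = 12.24. The private return per contributed unit (0.4900) is below 1, so free-riding is indeed the best response regardless of what the others do.

12.24 dollars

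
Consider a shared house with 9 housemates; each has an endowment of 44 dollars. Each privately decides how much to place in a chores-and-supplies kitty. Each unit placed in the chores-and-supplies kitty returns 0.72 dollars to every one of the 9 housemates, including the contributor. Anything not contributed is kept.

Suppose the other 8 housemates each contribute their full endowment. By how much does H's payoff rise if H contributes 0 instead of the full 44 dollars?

12.32 dollars

Switching from a contribution of 44 to 0 lets H keep an extra 44 dollars, but lowers the chores-and-supplies kitty by 44, which costs H their own share of that drop: 0.72 × 44 = 31.68.
Net gain = 44 − 31.68 = 12.32. The private return per contributed unit (0.72) is below 1, so free-riding is indeed the best response regardless of what the others do.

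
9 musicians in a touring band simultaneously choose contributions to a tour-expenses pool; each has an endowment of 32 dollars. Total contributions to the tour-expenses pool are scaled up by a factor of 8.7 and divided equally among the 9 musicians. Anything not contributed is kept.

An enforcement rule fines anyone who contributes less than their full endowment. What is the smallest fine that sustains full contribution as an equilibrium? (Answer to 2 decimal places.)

Given the others contribute fully, the best deviation is to contribute 0 (any partial contribution still incurs the fine and gives up units whose private return 0.9667 is below 1).
Deviating from 32 to 0 saves 32 dollars but forfeits the deviator's share of the drop in the tour-expenses pool: 8.7/9 × 32 = 30.93.
So the deviation gain is 32 − 30.93 = 1.07, and the fine must be at least 1.07 dollars to wipe it out.

1.07 dollars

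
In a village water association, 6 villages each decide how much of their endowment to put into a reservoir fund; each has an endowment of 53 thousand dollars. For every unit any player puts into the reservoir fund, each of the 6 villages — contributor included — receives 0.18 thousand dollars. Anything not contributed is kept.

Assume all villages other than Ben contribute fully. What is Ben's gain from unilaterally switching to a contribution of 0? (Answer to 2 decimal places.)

Switching from a contribution of 53 to 0 lets Ben keep an extra 53 thousand dollars, but lowers the reservoir fund by 53, which costs Ben their own share of that drop: 0.18 × 53 = 9.54.
Net gain = 53 − 9.54 = 43.46. The private return per contributed unit (0.18) is below 1, so free-riding is indeed the best response regardless of what the others do.

43.46 thousand dollars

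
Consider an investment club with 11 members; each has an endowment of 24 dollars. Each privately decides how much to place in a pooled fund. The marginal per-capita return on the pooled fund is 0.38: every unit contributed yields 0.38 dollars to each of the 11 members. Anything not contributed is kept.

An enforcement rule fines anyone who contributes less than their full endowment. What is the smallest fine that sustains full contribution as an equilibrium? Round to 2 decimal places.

14.88 dollars

Given the others contribute fully, the best deviation is to contribute 0 (any partial contribution still incurs the fine and gives up units whose private return 0.38 is below 1).
Deviating from 24 to 0 saves 24 dollars but forfeits the deviator's share of the drop in the pooled fund: 0.38 × 24 = 9.12.
So the deviation gain is 24 − 9.12 = 14.88, and the fine must be at least 14.88 dollars to wipe it out.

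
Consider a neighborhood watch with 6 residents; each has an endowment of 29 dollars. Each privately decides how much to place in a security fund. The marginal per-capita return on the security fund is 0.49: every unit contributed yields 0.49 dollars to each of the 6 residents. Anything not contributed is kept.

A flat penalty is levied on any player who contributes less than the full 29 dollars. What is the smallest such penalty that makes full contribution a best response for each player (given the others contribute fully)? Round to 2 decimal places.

Given the others contribute fully, the best deviation is to contribute 0 (any partial contribution still incurs the fine and gives up units whose private return 0.49 is below 1).
Deviating from 29 to 0 saves 29 dollars but forfeits the deviator's share of the drop in the security fund: 0.49 × 29 = 14.21.
So the deviation gain is 29 − 14.21 = 14.79, and the fine must be at least 14.79 dollars to wipe it out.

14.79 dollars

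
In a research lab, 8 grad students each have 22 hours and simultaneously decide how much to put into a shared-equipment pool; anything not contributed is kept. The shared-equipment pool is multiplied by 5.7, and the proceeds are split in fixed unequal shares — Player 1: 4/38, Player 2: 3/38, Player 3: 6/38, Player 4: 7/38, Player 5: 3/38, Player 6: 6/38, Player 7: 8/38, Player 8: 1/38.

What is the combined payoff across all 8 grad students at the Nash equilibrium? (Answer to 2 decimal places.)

382.80 hours

Each unit j contributes comes back to j as 5.7 × (j's share), so j prefers to contribute only if that share exceeds 1/5.7 = 0.1754; otherwise keeping the unit dominates.
Player 4 and Player 7 are above the threshold, contributing 22 each; the remaining 6 contribute 0. Total contributed: 44.
The shared-equipment pool pays out 5.7 × 44 = 250.80 in total (split across the unequal shares, but the aggregate is all that matters for the group sum).
The 6 free-riders keep 22 each, adding 132. Group total = 132 + 250.80 = 382.80.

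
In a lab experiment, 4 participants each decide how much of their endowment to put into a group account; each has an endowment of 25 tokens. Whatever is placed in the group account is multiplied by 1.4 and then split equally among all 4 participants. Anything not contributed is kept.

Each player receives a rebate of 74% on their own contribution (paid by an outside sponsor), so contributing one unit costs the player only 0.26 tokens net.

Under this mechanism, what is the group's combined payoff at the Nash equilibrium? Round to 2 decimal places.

Under the mechanism each unit contributed yields (1.4/4) / 0.26 = 1.3462 back to its contributor per unit of net cost, which exceeds 1, making full contribution the dominant choice for everyone.
At the Nash equilibrium everyone contributes 25. Group total payoff = 4 × (25 × 0.74 + 1.4 × 25) = 214.00.

214.00 tokens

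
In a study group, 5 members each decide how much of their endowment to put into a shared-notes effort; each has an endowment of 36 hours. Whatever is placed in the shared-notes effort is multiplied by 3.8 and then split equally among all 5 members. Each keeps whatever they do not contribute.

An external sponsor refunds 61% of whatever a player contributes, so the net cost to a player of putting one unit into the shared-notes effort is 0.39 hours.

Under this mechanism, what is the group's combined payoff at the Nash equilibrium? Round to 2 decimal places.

793.80 hours

With the mechanism, a contributed unit returns (3.8/5) / 0.39 = 1.9487 per unit of net cost to the contributor — now above 1 — so contributing fully is weakly dominant for every player.
So the Nash equilibrium is full contribution by all 5; the group earns 5 × (36 × 0.61 + 3.8 × 36) = 793.80.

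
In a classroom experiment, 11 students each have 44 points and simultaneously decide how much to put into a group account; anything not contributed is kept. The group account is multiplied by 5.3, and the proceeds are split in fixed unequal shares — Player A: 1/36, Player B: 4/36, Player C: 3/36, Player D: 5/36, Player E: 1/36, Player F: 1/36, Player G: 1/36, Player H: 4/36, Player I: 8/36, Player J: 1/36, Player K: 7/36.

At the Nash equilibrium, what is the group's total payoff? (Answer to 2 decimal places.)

862.40 points

For player j, contributing a unit is worthwhile iff 5.3 × (j's share) ≥ 1, i.e. iff j's share is at least 0.1887.
Player I and Player K are above the threshold, contributing 44 each; the remaining 9 contribute 0. Total contributed: 88.
The group account pays out 5.3 × 88 = 466.40 in total (split across the unequal shares, but the aggregate is all that matters for the group sum).
The 9 free-riders keep 44 each, adding 396. Group total = 396 + 466.40 = 862.40.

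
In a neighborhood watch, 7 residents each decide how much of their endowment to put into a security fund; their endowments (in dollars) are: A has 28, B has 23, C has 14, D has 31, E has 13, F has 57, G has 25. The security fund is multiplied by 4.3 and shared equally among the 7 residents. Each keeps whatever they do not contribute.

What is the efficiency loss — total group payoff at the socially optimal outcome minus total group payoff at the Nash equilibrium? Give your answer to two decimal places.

The private return per contributed unit is 4.3/7 = 0.6143 < 1 for every player regardless of endowment, so the Nash equilibrium is zero contribution and the group total is Σ E_j = 28 + 23 + 14 + 31 + 13 + 57 + 25 = 191.
Each contributed unit returns 4.300 to the group, so the social optimum is full contribution by everyone: group total = 4.300 × 191 = 821.30.
Efficiency loss = (4.300 − 1) × 191 = 630.30.

630.30 dollars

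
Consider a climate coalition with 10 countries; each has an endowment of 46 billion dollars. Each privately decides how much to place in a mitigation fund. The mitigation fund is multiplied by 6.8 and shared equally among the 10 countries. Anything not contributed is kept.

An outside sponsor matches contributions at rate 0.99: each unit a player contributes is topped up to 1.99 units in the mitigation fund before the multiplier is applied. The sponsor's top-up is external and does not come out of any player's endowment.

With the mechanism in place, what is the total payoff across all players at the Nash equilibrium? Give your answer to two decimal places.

Under the mechanism each unit contributed yields 6.8 × 1.99 / 10 = 1.3532 back to its contributor per unit of net cost, which exceeds 1, making full contribution the dominant choice for everyone.
So the Nash equilibrium is full contribution by all 10; the group earns 6.8 × 1.99 × 460 = 6224.72.

6224.72 billion dollars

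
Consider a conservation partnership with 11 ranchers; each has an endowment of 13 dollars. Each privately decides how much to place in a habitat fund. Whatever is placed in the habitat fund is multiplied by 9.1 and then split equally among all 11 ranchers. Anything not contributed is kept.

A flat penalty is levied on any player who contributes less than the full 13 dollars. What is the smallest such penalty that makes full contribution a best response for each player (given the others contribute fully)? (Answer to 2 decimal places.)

2.25 dollars

Given the others contribute fully, the best deviation is to contribute 0 (any partial contribution still incurs the fine and gives up units whose private return 0.8273 is below 1).
Deviating from 13 to 0 saves 13 dollars but forfeits the deviator's share of the drop in the habitat fund: 9.1/11 × 13 = 10.75.
So the deviation gain is 13 − 10.75 = 2.25, and the fine must be at least 2.25 dollars to wipe it out.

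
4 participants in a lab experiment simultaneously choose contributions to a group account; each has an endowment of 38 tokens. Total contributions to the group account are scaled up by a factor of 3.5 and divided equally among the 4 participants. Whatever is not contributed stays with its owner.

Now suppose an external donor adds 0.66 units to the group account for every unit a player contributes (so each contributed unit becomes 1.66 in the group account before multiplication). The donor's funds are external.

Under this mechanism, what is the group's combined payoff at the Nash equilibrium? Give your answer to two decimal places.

883.12 tokens

The effective private return per unit is now 3.5 × 1.66 / 4 = 1.4525 > 1, so every player's dominant strategy flips to full contribution.
So the Nash equilibrium is full contribution by all 4; the group earns 3.5 × 1.66 × 152 = 883.12.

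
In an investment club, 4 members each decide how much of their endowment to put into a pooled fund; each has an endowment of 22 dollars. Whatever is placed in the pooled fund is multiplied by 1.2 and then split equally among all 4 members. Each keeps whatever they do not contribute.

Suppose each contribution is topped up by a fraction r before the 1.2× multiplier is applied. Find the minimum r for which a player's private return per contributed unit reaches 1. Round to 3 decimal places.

With matching at rate r, one contributed unit becomes (1 + r) in the pooled fund and returns 1.2 × (1 + r) / 4 to the contributor.
Setting this equal to 1: 1 + r = 4/1.2 = 3.3333.
So the minimum matching rate is r = 3.3333 − 1 = 2.333.

2.333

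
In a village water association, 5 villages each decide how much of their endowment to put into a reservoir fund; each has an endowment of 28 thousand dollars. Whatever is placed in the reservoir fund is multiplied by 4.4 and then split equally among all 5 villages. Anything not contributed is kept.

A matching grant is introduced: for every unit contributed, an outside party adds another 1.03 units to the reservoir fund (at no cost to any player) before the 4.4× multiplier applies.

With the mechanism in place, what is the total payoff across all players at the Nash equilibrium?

With the mechanism, a contributed unit returns 4.4 × 2.03 / 5 = 1.7864 per unit of net cost to the contributor — now above 1 — so contributing fully is weakly dominant for every player.
So the Nash equilibrium is full contribution by all 5; the group earns 4.4 × 2.03 × 140 = 1250.48.

1250.48 thousand dollars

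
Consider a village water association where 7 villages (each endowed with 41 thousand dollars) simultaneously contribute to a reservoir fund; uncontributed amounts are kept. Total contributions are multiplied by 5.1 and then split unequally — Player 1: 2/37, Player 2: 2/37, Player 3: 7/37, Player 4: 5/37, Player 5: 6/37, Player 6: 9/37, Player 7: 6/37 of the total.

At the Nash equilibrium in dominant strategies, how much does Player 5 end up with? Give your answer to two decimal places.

A player with share s gets back 5.1·s per unit contributed, so full contribution is dominant for anyone with s > 1/5.1 = 0.1961 and zero contribution is dominant for anyone below.
Player 6 alone (share 9/37) is above the threshold, contributing 41; the remaining 6 contribute 0. Total contributed: 41.
Player 5 keeps 41 and receives 5.1 × 41 × 6/37 = 33.91 from the reservoir fund, for a payoff of 74.91.

74.91 thousand dollars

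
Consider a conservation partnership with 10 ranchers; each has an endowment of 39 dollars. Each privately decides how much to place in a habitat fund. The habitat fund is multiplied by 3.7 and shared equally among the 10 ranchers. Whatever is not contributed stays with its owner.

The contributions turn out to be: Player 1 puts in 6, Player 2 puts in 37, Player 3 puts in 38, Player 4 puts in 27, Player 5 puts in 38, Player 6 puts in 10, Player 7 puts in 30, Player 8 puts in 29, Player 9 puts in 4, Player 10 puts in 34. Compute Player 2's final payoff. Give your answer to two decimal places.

95.61 dollars

Total contributed: 6 + 37 + 38 + 27 + 38 + 10 + 30 + 29 + 4 + 34 = 253.
Each receives 3.7 × 253 / 10 = 93.61 from the habitat fund.
Player 2 keeps 39 − 37 = 2, so Player 2's payoff is 2 + 93.61 = 95.61.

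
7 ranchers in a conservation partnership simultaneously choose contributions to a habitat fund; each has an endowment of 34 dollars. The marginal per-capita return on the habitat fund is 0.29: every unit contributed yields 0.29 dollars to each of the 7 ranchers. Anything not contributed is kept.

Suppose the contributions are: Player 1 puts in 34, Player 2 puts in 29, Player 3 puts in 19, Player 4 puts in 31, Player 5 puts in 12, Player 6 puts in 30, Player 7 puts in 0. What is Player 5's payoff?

66.95 dollars

Total contributed: 34 + 29 + 19 + 31 + 12 + 30 + 0 = 155.
Each receives 0.29 × 155 = 44.95 from the habitat fund.
Player 5 keeps 34 − 12 = 22, so Player 5's payoff is 22 + 44.95 = 66.95.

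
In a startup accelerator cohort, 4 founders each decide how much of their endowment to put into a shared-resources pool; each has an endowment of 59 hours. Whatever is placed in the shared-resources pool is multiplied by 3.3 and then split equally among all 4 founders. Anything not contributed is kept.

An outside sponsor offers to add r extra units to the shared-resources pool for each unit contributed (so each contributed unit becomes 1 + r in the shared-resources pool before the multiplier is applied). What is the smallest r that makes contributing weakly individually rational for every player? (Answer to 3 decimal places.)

0.212

With matching at rate r, one contributed unit becomes (1 + r) in the shared-resources pool and returns 3.3 × (1 + r) / 4 to the contributor.
Setting this equal to 1: 1 + r = 4/3.3 = 1.2121.
So the minimum matching rate is r = 1.2121 − 1 = 0.212.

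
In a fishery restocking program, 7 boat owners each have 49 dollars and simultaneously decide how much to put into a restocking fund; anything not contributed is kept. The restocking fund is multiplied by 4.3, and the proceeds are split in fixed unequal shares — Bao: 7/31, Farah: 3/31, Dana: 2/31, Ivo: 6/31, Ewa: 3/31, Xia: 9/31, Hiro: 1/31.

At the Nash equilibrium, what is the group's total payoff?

504.70 dollars

Player j's private return per contributed unit is 4.3 × (j's share). Contributing is weakly dominant for j when that share is at least 1/4.3 = 0.2326, and contributing 0 is dominant otherwise.
Xia alone (share 9/31) is above the threshold, contributing 49; the remaining 6 contribute 0. Total contributed: 49.
The restocking fund pays out 4.3 × 49 = 210.70 in total (split across the unequal shares, but the aggregate is all that matters for the group sum).
The 6 free-riders keep 49 each, adding 294. Group total = 294 + 210.70 = 504.70.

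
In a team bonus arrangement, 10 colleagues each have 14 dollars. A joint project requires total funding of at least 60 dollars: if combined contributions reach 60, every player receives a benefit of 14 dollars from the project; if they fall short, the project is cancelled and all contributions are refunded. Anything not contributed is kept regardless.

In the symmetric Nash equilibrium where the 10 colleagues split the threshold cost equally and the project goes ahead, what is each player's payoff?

Equal share of the threshold: 60/10 = 6.
At this profile no one gains by cutting their contribution: any cut drops the total below 60, the project is cancelled, contributions are refunded, and the deviator ends with 14, which is less than 14 − 6 + 14 = 22. Contributing more than 6 just wastes the excess. So contributing exactly 6 is a best response.
Each player's payoff: 14 − 6 + 14 = 22.

22 dollars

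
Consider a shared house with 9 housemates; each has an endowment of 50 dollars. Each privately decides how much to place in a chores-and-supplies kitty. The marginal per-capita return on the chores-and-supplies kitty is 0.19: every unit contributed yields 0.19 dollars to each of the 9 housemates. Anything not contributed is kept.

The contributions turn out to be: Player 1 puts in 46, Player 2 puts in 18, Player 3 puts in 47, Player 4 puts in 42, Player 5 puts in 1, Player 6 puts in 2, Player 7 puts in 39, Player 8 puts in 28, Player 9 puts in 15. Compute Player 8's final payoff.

Total contributed: 46 + 18 + 47 + 42 + 1 + 2 + 39 + 28 + 15 = 238.
Each receives 0.19 × 238 = 45.22 from the chores-and-supplies kitty.
Player 8 keeps 50 − 28 = 22, so Player 8's payoff is 22 + 45.22 = 67.22.

67.22 dollars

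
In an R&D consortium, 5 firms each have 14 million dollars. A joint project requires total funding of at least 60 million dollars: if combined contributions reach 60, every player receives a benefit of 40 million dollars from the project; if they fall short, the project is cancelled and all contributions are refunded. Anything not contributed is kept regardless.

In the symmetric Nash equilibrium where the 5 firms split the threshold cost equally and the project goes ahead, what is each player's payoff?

Equal share of the threshold: 60/5 = 12.
At this profile no one gains by cutting their contribution: any cut drops the total below 60, the project is cancelled, contributions are refunded, and the deviator ends with 14, which is less than 14 − 12 + 40 = 42. Contributing more than 12 just wastes the excess. So contributing exactly 12 is a best response.
Each player's payoff: 14 − 12 + 40 = 42.

42 million dollars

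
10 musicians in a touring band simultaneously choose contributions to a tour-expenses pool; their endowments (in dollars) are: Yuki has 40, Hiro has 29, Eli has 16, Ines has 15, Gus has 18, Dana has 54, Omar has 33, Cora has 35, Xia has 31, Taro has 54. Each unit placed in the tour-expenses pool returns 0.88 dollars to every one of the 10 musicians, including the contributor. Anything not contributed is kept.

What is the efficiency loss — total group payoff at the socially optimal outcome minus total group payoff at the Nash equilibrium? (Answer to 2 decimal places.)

The private return per contributed unit is 0.88 < 1 for everyone, so the Nash equilibrium is zero contribution and the group total is Σ E_j = 40 + 29 + 16 + 15 + 18 + 54 + 33 + 35 + 31 + 54 = 325.
Each contributed unit returns 8.800 to the group, so the social optimum is full contribution by everyone: group total = 8.800 × 325 = 2860.00.
Efficiency loss = (8.800 − 1) × 325 = 2535.00.

2535.00 dollars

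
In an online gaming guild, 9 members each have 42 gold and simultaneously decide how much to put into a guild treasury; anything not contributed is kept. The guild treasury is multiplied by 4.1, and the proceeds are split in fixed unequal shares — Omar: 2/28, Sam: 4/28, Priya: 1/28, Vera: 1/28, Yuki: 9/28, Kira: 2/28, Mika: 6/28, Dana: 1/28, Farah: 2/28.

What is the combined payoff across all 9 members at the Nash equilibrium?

508.20 gold

Each unit j contributes comes back to j as 4.1 × (j's share), so j prefers to contribute only if that share exceeds 1/4.1 = 0.2439; otherwise keeping the unit dominates.
Only Yuki (9/28) clears that bar, contributing 42; the remaining 8 contribute 0. Total contributed: 42.
The guild treasury pays out 4.1 × 42 = 172.20 in total (split across the unequal shares, but the aggregate is all that matters for the group sum).
The 8 free-riders keep 42 each, adding 336. Group total = 336 + 172.20 = 508.20.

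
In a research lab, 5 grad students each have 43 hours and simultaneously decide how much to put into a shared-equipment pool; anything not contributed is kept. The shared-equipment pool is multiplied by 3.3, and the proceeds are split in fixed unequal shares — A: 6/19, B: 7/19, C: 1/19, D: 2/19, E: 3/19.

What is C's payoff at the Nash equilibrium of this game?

57.94 hours

A player with share s gets back 3.3·s per unit contributed, so full contribution is dominant for anyone with s > 1/3.3 = 0.3030 and zero contribution is dominant for anyone below.
A and B are above the threshold, contributing 43 each; the remaining 3 contribute 0. Total contributed: 86.
C keeps 43 and receives 3.3 × 86 × 1/19 = 14.94 from the shared-equipment pool, for a payoff of 57.94.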